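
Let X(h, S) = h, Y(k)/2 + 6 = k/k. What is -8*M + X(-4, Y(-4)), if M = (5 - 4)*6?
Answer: -52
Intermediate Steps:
Y(k) = -10 (Y(k) = -12 + 2*(k/k) = -12 + 2*1 = -12 + 2 = -10)
M = 6 (M = 1*6 = 6)
-8*M + X(-4, Y(-4)) = -8*6 - 4 = -48 - 4 = -52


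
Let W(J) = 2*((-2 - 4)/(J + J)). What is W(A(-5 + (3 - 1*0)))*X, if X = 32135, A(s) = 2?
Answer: -96405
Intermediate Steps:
W(J) = -6/J (W(J) = 2*(-6*1/(2*J)) = 2*(-3/J) = -6/J)
W(A(-5 + (3 - 1*0)))*X = -6/2*32135 = -6*½*32135 = -3*32135 = -96405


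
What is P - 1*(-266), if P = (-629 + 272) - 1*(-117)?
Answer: 26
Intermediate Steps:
P = -240 (P = -357 + 117 = -240)
P - 1*(-266) = -240 - 1*(-266) = -240 + 266 = 26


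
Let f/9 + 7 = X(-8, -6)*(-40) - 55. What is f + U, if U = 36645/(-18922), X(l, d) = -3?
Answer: 9840639/18922 ≈ 520.06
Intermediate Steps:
U = -36645/18922 (U = 36645*(-1/18922) = -36645/18922 ≈ -1.9366)
f = 522 (f = -63 + 9*(-3*(-40) - 55) = -63 + 9*(120 - 55) = -63 + 9*65 = -63 + 585 = 522)
f + U = 522 - 36645/18922 = 9840639/18922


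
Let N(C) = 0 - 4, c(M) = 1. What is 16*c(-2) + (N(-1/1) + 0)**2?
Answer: 32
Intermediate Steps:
N(C) = -4
16*c(-2) + (N(-1/1) + 0)**2 = 16*1 + (-4 + 0)**2 = 16 + (-4)**2 = 16 + 16 = 32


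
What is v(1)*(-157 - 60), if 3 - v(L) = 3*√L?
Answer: 0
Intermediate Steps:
v(L) = 3 - 3*√L
v(1)*(-157 - 60) = (3 - 3*√1)*(-157 - 60) = (3 - 3*1)*(-217) = (3 - 3)*(-217) = 0*(-217) = 0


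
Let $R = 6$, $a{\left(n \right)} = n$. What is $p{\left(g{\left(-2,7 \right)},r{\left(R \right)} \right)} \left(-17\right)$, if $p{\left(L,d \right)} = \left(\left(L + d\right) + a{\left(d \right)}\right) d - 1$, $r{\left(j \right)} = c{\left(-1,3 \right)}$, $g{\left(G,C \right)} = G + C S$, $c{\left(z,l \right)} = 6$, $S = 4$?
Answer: $-3859$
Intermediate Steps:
$g{\left(G,C \right)} = G + 4 C$ ($g{\left(G,C \right)} = G + C 4 = G + 4 C$)
$r{\left(j \right)} = 6$
$p{\left(L,d \right)} = -1 + d \left(L + 2 d\right)$ ($p{\left(L,d \right)} = \left(\left(L + d\right) + d\right) d - 1 = \left(L + 2 d\right) d - 1 = d \left(L + 2 d\right) - 1 = -1 + d \left(L + 2 d\right)$)
$p{\left(g{\left(-2,7 \right)},r{\left(R \right)} \right)} \left(-17\right) = \left(-1 + 2 \cdot 6^{2} + \left(-2 + 4 \cdot 7\right) 6\right) \left(-17\right) = \left(-1 + 2 \cdot 36 + \left(-2 + 28\right) 6\right) \left(-17\right) = \left(-1 + 72 + 26 \cdot 6\right) \left(-17\right) = \left(-1 + 72 + 156\right) \left(-17\right) = 227 \left(-17\right) = -3859$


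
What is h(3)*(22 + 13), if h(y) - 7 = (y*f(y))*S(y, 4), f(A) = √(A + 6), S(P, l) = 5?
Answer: 1820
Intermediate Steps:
f(A) = √(6 + A)
h(y) = 7 + 5*y*√(6 + y) (h(y) = 7 + (y*√(6 + y))*5 = 7 + 5*y*√(6 + y))
h(3)*(22 + 13) = (7 + 5*3*√(6 + 3))*(22 + 13) = (7 + 5*3*√9)*35 = (7 + 5*3*3)*35 = (7 + 45)*35 = 52*35 = 1820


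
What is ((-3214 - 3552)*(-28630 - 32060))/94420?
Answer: 20531427/4721 ≈ 4349.0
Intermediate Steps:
((-3214 - 3552)*(-28630 - 32060))/94420 = -6766*(-60690)*(1/94420) = 410628540*(1/94420) = 20531427/4721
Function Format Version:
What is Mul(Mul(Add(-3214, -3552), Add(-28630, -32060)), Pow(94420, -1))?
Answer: Rational(20531427, 4721) ≈ 4349.0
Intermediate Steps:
Mul(Mul(Add(-3214, -3552), Add(-28630, -32060)), Pow(94420, -1)) = Mul(Mul(-6766, -60690), Rational(1, 94420)) = Mul(410628540, Rational(1, 94420)) = Rational(20531427, 4721)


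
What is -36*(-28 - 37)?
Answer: 2340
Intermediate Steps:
-36*(-28 - 37) = -36*(-65) = 2340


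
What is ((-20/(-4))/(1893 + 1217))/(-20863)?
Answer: -1/12976786 ≈ -7.7061e-8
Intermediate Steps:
((-20/(-4))/(1893 + 1217))/(-20863) = (-20*(-1/4)/3110)*(-1/20863) = (5*(1/3110))*(-1/20863) = (1/622)*(-1/20863) = -1/12976786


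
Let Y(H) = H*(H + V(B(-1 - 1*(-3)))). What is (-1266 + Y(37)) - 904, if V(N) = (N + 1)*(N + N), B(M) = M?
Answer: -357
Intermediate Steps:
V(N) = 2*N*(1 + N) (V(N) = (1 + N)*(2*N) = 2*N*(1 + N))
Y(H) = H*(12 + H) (Y(H) = H*(H + 2*(-1 - 1*(-3))*(1 + (-1 - 1*(-3)))) = H*(H + 2*(-1 + 3)*(1 + (-1 + 3))) = H*(H + 2*2*(1 + 2)) = H*(H + 2*2*3) = H*(H + 12) = H*(12 + H))
(-1266 + Y(37)) - 904 = (-1266 + 37*(12 + 37)) - 904 = (-1266 + 37*49) - 904 = (-1266 + 1813) - 904 = 547 - 904 = -357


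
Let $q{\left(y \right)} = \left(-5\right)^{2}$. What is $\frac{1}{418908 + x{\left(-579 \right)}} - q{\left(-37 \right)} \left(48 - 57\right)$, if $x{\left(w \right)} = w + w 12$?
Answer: $\frac{92560726}{411381} \approx 225.0$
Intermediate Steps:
$x{\left(w \right)} = 13 w$ ($x{\left(w \right)} = w + 12 w = 13 w$)
$q{\left(y \right)} = 25$
$\frac{1}{418908 + x{\left(-579 \right)}} - q{\left(-37 \right)} \left(48 - 57\right) = \frac{1}{418908 + 13 \left(-579\right)} - 25 \left(48 - 57\right) = \frac{1}{418908 - 7527} - 25 \left(-9\right) = \frac{1}{411381} - -225 = \frac{1}{411381} + 225 = \frac{92560726}{411381}$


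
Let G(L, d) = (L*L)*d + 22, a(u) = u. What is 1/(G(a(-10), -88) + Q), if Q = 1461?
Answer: -1/7317 ≈ -0.00013667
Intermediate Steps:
G(L, d) = 22 + d*L² (G(L, d) = L²*d + 22 = d*L² + 22 = 22 + d*L²)
1/(G(a(-10), -88) + Q) = 1/((22 - 88*(-10)²) + 1461) = 1/((22 - 88*100) + 1461) = 1/((22 - 8800) + 1461) = 1/(-8778 + 1461) = 1/(-7317) = -1/7317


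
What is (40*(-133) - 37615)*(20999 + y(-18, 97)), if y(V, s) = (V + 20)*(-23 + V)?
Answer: -898071395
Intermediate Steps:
y(V, s) = (-23 + V)*(20 + V) (y(V, s) = (20 + V)*(-23 + V) = (-23 + V)*(20 + V))
(40*(-133) - 37615)*(20999 + y(-18, 97)) = (40*(-133) - 37615)*(20999 + (-460 + (-18)² - 3*(-18))) = (-5320 - 37615)*(20999 + (-460 + 324 + 54)) = -42935*(20999 - 82) = -42935*20917 = -898071395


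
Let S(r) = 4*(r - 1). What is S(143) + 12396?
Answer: 12964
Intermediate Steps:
S(r) = -4 + 4*r (S(r) = 4*(-1 + r) = -4 + 4*r)
S(143) + 12396 = (-4 + 4*143) + 12396 = (-4 + 572) + 12396 = 568 + 12396 = 12964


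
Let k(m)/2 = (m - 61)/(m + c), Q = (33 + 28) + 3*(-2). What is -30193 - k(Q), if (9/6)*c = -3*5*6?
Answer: -150977/5 ≈ -30195.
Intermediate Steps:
Q = 55 (Q = 61 - 6 = 55)
c = -60 (c = 2*(-3*5*6)/3 = 2*(-15*6)/3 = (⅔)*(-90) = -60)
k(m) = 2*(-61 + m)/(-60 + m) (k(m) = 2*((m - 61)/(m - 60)) = 2*((-61 + m)/(-60 + m)) = 2*(-61 + m)/(-60 + m))
-30193 - k(Q) = -30193 - 2*(-61 + 55)/(-60 + 55) = -30193 - 2*(-6)/(-5) = -30193 - 2*(-1)*(-6)/5 = -30193 - 1*12/5 = -30193 - 12/5 = -150977/5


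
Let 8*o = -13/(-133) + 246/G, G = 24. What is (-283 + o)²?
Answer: 1437464317249/18113536 ≈ 79359.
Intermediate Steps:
o = 5505/4256 (o = (-13/(-133) + 246/24)/8 = (-13*(-1/133) + 246*(1/24))/8 = (13/133 + 41/4)/8 = (⅛)*(5505/532) = 5505/4256 ≈ 1.2935)
(-283 + o)² = (-283 + 5505/4256)² = (-1198943/4256)² = 1437464317249/18113536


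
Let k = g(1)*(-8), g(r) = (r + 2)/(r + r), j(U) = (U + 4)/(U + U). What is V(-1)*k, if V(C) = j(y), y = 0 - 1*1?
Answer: 18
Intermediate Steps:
y = -1 (y = 0 - 1 = -1)
j(U) = (4 + U)/(2*U) (j(U) = (4 + U)/((2*U)) = (4 + U)*(1/(2*U)) = (4 + U)/(2*U))
V(C) = -3/2 (V(C) = (1/2)*(4 - 1)/(-1) = (1/2)*(-1)*3 = -3/2)
g(r) = (2 + r)/(2*r) (g(r) = (2 + r)/((2*r)) = (2 + r)*(1/(2*r)) = (2 + r)/(2*r))
k = -12 (k = ((1/2)*(2 + 1)/1)*(-8) = ((1/2)*1*3)*(-8) = (3/2)*(-8) = -12)
V(-1)*k = -3/2*(-12) = 18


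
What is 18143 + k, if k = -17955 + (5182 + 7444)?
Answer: 12814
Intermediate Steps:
k = -5329 (k = -17955 + 12626 = -5329)
18143 + k = 18143 - 5329 = 12814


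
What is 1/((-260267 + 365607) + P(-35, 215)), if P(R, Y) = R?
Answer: 1/105305 ≈ 9.4962e-6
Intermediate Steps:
1/((-260267 + 365607) + P(-35, 215)) = 1/((-260267 + 365607) - 35) = 1/(105340 - 35) = 1/105305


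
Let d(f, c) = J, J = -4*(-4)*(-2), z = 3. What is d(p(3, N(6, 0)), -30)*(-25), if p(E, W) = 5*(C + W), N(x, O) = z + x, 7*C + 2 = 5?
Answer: 800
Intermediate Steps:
C = 3/7 (C = -2/7 + (1/7)*5 = -2/7 + 5/7 = 3/7 ≈ 0.42857)
N(x, O) = 3 + x
p(E, W) = 15/7 + 5*W (p(E, W) = 5*(3/7 + W) = 15/7 + 5*W)
J = -32 (J = 16*(-2) = -32)
d(f, c) = -32
d(p(3, N(6, 0)), -30)*(-25) = -32*(-25) = 800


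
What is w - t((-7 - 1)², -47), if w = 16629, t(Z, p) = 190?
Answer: 16439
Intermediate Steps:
w - t((-7 - 1)², -47) = 16629 - 1*190 = 16629 - 190 = 16439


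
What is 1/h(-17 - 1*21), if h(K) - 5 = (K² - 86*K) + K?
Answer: 1/4679 ≈ 0.00021372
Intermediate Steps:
h(K) = 5 + K² - 85*K (h(K) = 5 + ((K² - 86*K) + K) = 5 + (K² - 85*K) = 5 + K² - 85*K)
1/h(-17 - 1*21) = 1/(5 + (-17 - 1*21)² - 85*(-17 - 1*21)) = 1/(5 + (-17 - 21)² - 85*(-17 - 21)) = 1/(5 + (-38)² - 85*(-38)) = 1/(5 + 1444 + 3230) = 1/4679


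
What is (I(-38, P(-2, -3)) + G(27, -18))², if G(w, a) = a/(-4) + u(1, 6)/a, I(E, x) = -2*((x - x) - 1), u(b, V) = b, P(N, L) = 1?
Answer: 3364/81 ≈ 41.531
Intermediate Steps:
I(E, x) = 2 (I(E, x) = -2*(0 - 1) = -2*(-1) = 2)
G(w, a) = 1/a - a/4 (G(w, a) = a/(-4) + 1/a = a*(-¼) + 1/a = -a/4 + 1/a = 1/a - a/4)
(I(-38, P(-2, -3)) + G(27, -18))² = (2 + (1/(-18) - ¼*(-18)))² = (2 + (-1/18 + 9/2))² = (2 + 40/9)² = (58/9)² = 3364/81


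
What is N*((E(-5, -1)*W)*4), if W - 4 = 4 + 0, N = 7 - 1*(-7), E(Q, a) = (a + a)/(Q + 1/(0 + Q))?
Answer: 2240/13 ≈ 172.31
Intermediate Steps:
E(Q, a) = 2*a/(Q + 1/Q) (E(Q, a) = (2*a)/(Q + 1/Q) = 2*a/(Q + 1/Q))
N = 14 (N = 7 + 7 = 14)
W = 8 (W = 4 + (4 + 0) = 4 + 4 = 8)
N*((E(-5, -1)*W)*4) = 14*(((2*(-5)*(-1)/(1 + (-5)²))*8)*4) = 14*(((2*(-5)*(-1)/(1 + 25))*8)*4) = 14*(((2*(-5)*(-1)/26)*8)*4) = 14*(((2*(-5)*(-1)*(1/26))*8)*4) = 14*(((5/13)*8)*4) = 14*((40/13)*4) = 14*(160/13) = 2240/13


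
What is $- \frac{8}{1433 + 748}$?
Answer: $- \frac{8}{2181} \approx -0.003668$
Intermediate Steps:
$- \frac{8}{1433 + 748} = - \frac{8}{2181}$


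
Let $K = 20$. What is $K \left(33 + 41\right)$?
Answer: $1480$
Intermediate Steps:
$K \left(33 + 41\right) = 20 \left(33 + 41\right) = 20 \cdot 74 = 1480$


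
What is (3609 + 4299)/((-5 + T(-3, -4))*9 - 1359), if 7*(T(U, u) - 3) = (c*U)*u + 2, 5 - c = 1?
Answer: -18452/3063 ≈ -6.0242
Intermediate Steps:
c = 4 (c = 5 - 1*1 = 5 - 1 = 4)
T(U, u) = 23/7 + 4*U*u/7 (T(U, u) = 3 + ((4*U)*u + 2)/7 = 3 + (4*U*u + 2)/7 = 3 + (2 + 4*U*u)/7 = 3 + (2/7 + 4*U*u/7) = 23/7 + 4*U*u/7)
(3609 + 4299)/((-5 + T(-3, -4))*9 - 1359) = (3609 + 4299)/((-5 + (23/7 + (4/7)*(-3)*(-4)))*9 - 1359) = 7908/((-5 + (23/7 + 48/7))*9 - 1359) = 7908/((-5 + 71/7)*9 - 1359) = 7908/((36/7)*9 - 1359) = 7908/(324/7 - 1359) = 7908/(-9189/7) = 7908*(-7/9189) = -18452/3063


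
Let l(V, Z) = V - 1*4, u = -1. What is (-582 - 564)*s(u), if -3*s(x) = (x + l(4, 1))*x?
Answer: 382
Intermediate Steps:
l(V, Z) = -4 + V (l(V, Z) = V - 4 = -4 + V)
s(x) = -x²/3 (s(x) = -(x + (-4 + 4))*x/3 = -(x + 0)*x/3 = -x*x/3 = -x²/3)
(-582 - 564)*s(u) = (-582 - 564)*(-⅓*(-1)²) = -(-382) = -1146*(-⅓) = 382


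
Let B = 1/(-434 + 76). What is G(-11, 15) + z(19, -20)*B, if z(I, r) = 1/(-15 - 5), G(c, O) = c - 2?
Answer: -93079/7160 ≈ -13.000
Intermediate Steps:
G(c, O) = -2 + c
B = -1/358 (B = 1/(-358) = -1/358 ≈ -0.0027933)
z(I, r) = -1/20 (z(I, r) = 1/(-20) = -1/20)
G(-11, 15) + z(19, -20)*B = (-2 - 11) - 1/20*(-1/358) = -13 + 1/7160 = -93079/7160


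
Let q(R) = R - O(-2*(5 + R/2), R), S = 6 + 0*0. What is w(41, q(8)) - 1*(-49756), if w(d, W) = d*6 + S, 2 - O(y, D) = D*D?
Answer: 50008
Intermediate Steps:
S = 6 (S = 6 + 0 = 6)
O(y, D) = 2 - D**2 (O(y, D) = 2 - D*D = 2 - D**2)
q(R) = -2 + R + R**2 (q(R) = R - (2 - R**2) = R + (-2 + R**2) = -2 + R + R**2)
w(d, W) = 6 + 6*d (w(d, W) = d*6 + 6 = 6*d + 6 = 6 + 6*d)
w(41, q(8)) - 1*(-49756) = (6 + 6*41) - 1*(-49756) = (6 + 246) + 49756 = 252 + 49756 = 50008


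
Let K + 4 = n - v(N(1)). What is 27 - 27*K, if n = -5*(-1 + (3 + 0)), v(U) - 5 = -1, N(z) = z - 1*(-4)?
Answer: 513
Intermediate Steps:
N(z) = 4 + z (N(z) = z + 4 = 4 + z)
v(U) = 4 (v(U) = 5 - 1 = 4)
n = -10 (n = -5*(-1 + 3) = -5*2 = -10)
K = -18 (K = -4 + (-10 - 1*4) = -4 + (-10 - 4) = -4 - 14 = -18)
27 - 27*K = 27 - 27*(-18) = 27 + 486 = 513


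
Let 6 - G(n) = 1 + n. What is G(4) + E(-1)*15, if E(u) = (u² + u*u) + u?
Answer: 16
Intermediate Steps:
G(n) = 5 - n (G(n) = 6 - (1 + n) = 6 + (-1 - n) = 5 - n)
E(u) = u + 2*u² (E(u) = (u² + u²) + u = 2*u² + u = u + 2*u²)
G(4) + E(-1)*15 = (5 - 1*4) - (1 + 2*(-1))*15 = (5 - 4) - (1 - 2)*15 = 1 - 1*(-1)*15 = 1 + 1*15 = 1 + 15 = 16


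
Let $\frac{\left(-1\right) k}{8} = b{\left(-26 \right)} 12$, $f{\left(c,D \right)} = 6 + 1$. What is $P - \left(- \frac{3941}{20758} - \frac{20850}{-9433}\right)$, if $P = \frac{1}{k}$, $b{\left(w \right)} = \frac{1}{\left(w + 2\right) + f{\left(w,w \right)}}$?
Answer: $- \frac{17325797837}{9398890272} \approx -1.8434$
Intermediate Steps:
$f{\left(c,D \right)} = 7$
$b{\left(w \right)} = \frac{1}{9 + w}$ ($b{\left(w \right)} = \frac{1}{\left(w + 2\right) + 7} = \frac{1}{\left(2 + w\right) + 7} = \frac{1}{9 + w}$)
$k = \frac{96}{17}$ ($k = - 8 \frac{1}{9 - 26} \cdot 12 = - 8 \frac{1}{-17} \cdot 12 = - 8 \left(\left(- \frac{1}{17}\right) 12\right) = \left(-8\right) \left(- \frac{12}{17}\right) = \frac{96}{17} \approx 5.6471$)
$P = \frac{17}{96}$ ($P = \frac{1}{\frac{96}{17}} = \frac{17}{96} \approx 0.17708$)
$P - \left(- \frac{3941}{20758} - \frac{20850}{-9433}\right) = \frac{17}{96} - \left(- \frac{3941}{20758} - \frac{20850}{-9433}\right) = \frac{17}{96} - \left(\left(-3941\right) \frac{1}{20758} - - \frac{20850}{9433}\right) = \frac{17}{96} - \left(- \frac{3941}{20758} + \frac{20850}{9433}\right) = \frac{17}{96} - \frac{395628847}{195810214} = - \frac{17325797837}{9398890272}$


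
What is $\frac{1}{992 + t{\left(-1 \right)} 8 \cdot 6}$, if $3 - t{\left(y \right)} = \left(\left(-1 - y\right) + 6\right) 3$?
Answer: $\frac{1}{272} \approx 0.0036765$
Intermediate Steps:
$t{\left(y \right)} = -12 + 3 y$ ($t{\left(y \right)} = 3 - \left(\left(-1 - y\right) + 6\right) 3 = 3 - \left(5 - y\right) 3 = 3 - \left(15 - 3 y\right) = 3 + \left(-15 + 3 y\right) = -12 + 3 y$)
$\frac{1}{992 + t{\left(-1 \right)} 8 \cdot 6} = \frac{1}{992 + \left(-12 + 3 \left(-1\right)\right) 8 \cdot 6} = \frac{1}{992 + \left(-12 - 3\right) 8 \cdot 6} = \frac{1}{992 + \left(-15\right) 8 \cdot 6} = \frac{1}{992 - 720} = \frac{1}{272}$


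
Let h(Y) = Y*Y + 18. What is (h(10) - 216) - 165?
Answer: -263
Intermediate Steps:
h(Y) = 18 + Y**2 (h(Y) = Y**2 + 18 = 18 + Y**2)
(h(10) - 216) - 165 = ((18 + 10**2) - 216) - 165 = ((18 + 100) - 216) - 165 = (118 - 216) - 165 = -98 - 165 = -263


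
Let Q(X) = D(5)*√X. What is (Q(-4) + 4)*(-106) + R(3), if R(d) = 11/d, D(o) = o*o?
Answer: -1261/3 - 5300*I ≈ -420.33 - 5300.0*I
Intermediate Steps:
D(o) = o²
Q(X) = 25*√X (Q(X) = 5²*√X = 25*√X)
(Q(-4) + 4)*(-106) + R(3) = (25*√(-4) + 4)*(-106) + 11/3 = (25*(2*I) + 4)*(-106) + 11*(⅓) = (50*I + 4)*(-106) + 11/3 = (4 + 50*I)*(-106) + 11/3 = (-424 - 5300*I) + 11/3 = -1261/3 - 5300*I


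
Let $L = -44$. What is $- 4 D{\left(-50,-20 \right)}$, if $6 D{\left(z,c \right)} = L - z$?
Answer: $-4$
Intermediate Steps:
$D{\left(z,c \right)} = - \frac{22}{3} - \frac{z}{6}$ ($D{\left(z,c \right)} = \frac{-44 - z}{6} = - \frac{22}{3} - \frac{z}{6}$)
$- 4 D{\left(-50,-20 \right)} = - 4 \left(- \frac{22}{3} - - \frac{25}{3}\right) = - 4 \left(- \frac{22}{3} + \frac{25}{3}\right) = \left(-4\right) 1 = -4$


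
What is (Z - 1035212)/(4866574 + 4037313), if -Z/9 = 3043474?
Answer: -28426478/8903887 ≈ -3.1926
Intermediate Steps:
Z = -27391266 (Z = -9*3043474 = -27391266)
(Z - 1035212)/(4866574 + 4037313) = (-27391266 - 1035212)/(4866574 + 4037313) = -28426478/8903887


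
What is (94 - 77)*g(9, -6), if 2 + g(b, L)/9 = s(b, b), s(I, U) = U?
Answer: 1071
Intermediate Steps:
g(b, L) = -18 + 9*b
(94 - 77)*g(9, -6) = (94 - 77)*(-18 + 9*9) = 17*(-18 + 81) = 17*63 = 1071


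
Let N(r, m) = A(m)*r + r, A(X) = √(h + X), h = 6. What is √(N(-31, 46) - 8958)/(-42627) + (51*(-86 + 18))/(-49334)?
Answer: 102/1451 - √(-8989 - 62*√13)/42627 ≈ 0.070296 - 0.0022517*I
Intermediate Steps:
A(X) = √(6 + X)
N(r, m) = r + r*√(6 + m) (N(r, m) = √(6 + m)*r + r = r*√(6 + m) + r = r + r*√(6 + m))
√(N(-31, 46) - 8958)/(-42627) + (51*(-86 + 18))/(-49334) = √(-31*(1 + √(6 + 46)) - 8958)/(-42627) + (51*(-86 + 18))/(-49334) = √(-31*(1 + √52) - 8958)*(-1/42627) + (51*(-68))*(-1/49334) = √(-31*(1 + 2*√13) - 8958)*(-1/42627) - 3468*(-1/49334) = √((-31 - 62*√13) - 8958)*(-1/42627) + 102/1451 = √(-8989 - 62*√13)*(-1/42627) + 102/1451 = -√(-8989 - 62*√13)/42627 + 102/1451 = 102/1451 - √(-8989 - 62*√13)/42627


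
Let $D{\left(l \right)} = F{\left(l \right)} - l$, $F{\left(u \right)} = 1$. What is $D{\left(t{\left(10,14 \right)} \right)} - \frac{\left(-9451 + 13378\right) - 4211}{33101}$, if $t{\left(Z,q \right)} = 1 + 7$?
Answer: $- \frac{231423}{33101} \approx -6.9914$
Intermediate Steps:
$t{\left(Z,q \right)} = 8$
$D{\left(l \right)} = 1 - l$
$D{\left(t{\left(10,14 \right)} \right)} - \frac{\left(-9451 + 13378\right) - 4211}{33101} = \left(1 - 8\right) - \frac{\left(-9451 + 13378\right) - 4211}{33101} = \left(1 - 8\right) - \left(3927 - 4211\right) \frac{1}{33101} = -7 - \left(-284\right) \frac{1}{33101} = -7 - - \frac{284}{33101} = -7 + \frac{284}{33101} = - \frac{231423}{33101}$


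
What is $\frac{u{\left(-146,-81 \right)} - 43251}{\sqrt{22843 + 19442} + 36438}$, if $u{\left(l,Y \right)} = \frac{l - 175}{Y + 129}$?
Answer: $- \frac{4203262979}{3540494824} + \frac{692123 \sqrt{42285}}{21242968944} \approx -1.1805$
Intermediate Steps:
$u{\left(l,Y \right)} = \frac{-175 + l}{129 + Y}$
$\frac{u{\left(-146,-81 \right)} - 43251}{\sqrt{22843 + 19442} + 36438} = \frac{\frac{-175 - 146}{129 - 81} - 43251}{\sqrt{22843 + 19442} + 36438} = \frac{\frac{1}{48} \left(-321\right) - 43251}{\sqrt{42285} + 36438} = \frac{\frac{1}{48} \left(-321\right) - 43251}{36438 + \sqrt{42285}} = \frac{- \frac{107}{16} - 43251}{36438 + \sqrt{42285}} = - \frac{692123}{16 \left(36438 + \sqrt{42285}\right)}$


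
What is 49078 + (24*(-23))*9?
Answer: 44110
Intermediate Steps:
49078 + (24*(-23))*9 = 49078 - 552*9 = 49078 - 4968 = 44110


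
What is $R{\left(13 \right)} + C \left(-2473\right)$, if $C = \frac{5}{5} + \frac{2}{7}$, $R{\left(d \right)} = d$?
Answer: $- \frac{22166}{7} \approx -3166.6$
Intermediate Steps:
$C = \frac{9}{7}$ ($C = 5 \cdot \frac{1}{5} + 2 \cdot \frac{1}{7} = 1 + \frac{2}{7} = \frac{9}{7} \approx 1.2857$)
$R{\left(13 \right)} + C \left(-2473\right) = 13 + \frac{9}{7} \left(-2473\right) = 13 - \frac{22257}{7} = - \frac{22166}{7}$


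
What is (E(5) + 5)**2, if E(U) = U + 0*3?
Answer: 100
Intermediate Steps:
E(U) = U (E(U) = U + 0 = U)
(E(5) + 5)**2 = (5 + 5)**2 = 10**2 = 100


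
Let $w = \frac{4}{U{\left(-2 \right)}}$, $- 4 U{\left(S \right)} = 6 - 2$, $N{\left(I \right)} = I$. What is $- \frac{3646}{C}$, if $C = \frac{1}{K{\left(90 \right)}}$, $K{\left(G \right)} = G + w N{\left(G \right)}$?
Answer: $984420$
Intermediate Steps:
$U{\left(S \right)} = -1$ ($U{\left(S \right)} = - \frac{6 - 2}{4} = \left(- \frac{1}{4}\right) 4 = -1$)
$w = -4$ ($w = \frac{4}{-1} = 4 \left(-1\right) = -4$)
$K{\left(G \right)} = - 3 G$ ($K{\left(G \right)} = G - 4 G = - 3 G$)
$C = - \frac{1}{270}$ ($C = \frac{1}{\left(-3\right) 90} = \frac{1}{-270} = - \frac{1}{270} \approx -0.0037037$)
$- \frac{3646}{C} = - \frac{3646}{- \frac{1}{270}} = \left(-3646\right) \left(-270\right) = 984420$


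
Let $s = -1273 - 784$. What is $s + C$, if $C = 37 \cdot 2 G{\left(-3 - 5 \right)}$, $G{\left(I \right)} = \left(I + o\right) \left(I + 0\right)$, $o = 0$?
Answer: $2679$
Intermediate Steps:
$s = -2057$
$G{\left(I \right)} = I^{2}$ ($G{\left(I \right)} = \left(I + 0\right) \left(I + 0\right) = I I = I^{2}$)
$C = 4736$ ($C = 37 \cdot 2 \left(-3 - 5\right)^{2} = 74 \left(-8\right)^{2} = 74 \cdot 64 = 4736$)
$s + C = -2057 + 4736 = 2679$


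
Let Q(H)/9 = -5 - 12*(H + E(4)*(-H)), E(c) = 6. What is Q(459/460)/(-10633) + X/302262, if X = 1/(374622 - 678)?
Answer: -1283784078318865/27642274209314352 ≈ -0.046443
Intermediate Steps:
X = 1/373944 ≈ 2.6742e-6
Q(H) = -45 + 540*H (Q(H) = 9*(-5 - 12*(H + 6*(-H))) = 9*(-5 - 12*(H - 6*H)) = 9*(-5 - (-60)*H) = 9*(-5 + 60*H) = -45 + 540*H)
Q(459/460)/(-10633) + X/302262 = (-45 + 540*(459/460))/(-10633) + (1/373944)/302262 = (-45 + 540*(459*(1/460)))*(-1/10633) + (1/373944)*(1/302262) = (-45 + 540*(459/460))*(-1/10633) + 1/113029061328 = (-45 + 12393/23)*(-1/10633) + 1/113029061328 = (11358/23)*(-1/10633) + 1/113029061328 = -11358/244559 + 1/113029061328 = -1283784078318865/27642274209314352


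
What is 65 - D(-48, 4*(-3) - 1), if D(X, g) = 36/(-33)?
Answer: 727/11 ≈ 66.091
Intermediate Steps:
D(X, g) = -12/11 (D(X, g) = 36*(-1/33) = -12/11)
65 - D(-48, 4*(-3) - 1) = 65 - 1*(-12/11) = 65 + 12/11 = 727/11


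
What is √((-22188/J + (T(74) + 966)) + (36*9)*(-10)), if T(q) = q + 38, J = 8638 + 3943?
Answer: I*√342483882110/12581 ≈ 46.516*I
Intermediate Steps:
J = 12581
T(q) = 38 + q
√((-22188/J + (T(74) + 966)) + (36*9)*(-10)) = √((-22188/12581 + ((38 + 74) + 966)) + (36*9)*(-10)) = √((-22188*1/12581 + (112 + 966)) + 324*(-10)) = √((-22188/12581 + 1078) - 3240) = √(13540130/12581 - 3240) = √(-27222310/12581) = I*√342483882110/12581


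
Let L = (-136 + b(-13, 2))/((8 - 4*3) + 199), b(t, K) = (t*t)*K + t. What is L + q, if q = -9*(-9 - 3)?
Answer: 7083/65 ≈ 108.97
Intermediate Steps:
b(t, K) = t + K*t² (b(t, K) = t²*K + t = K*t² + t = t + K*t²)
q = 108 (q = -9*(-12) = 108)
L = 63/65 (L = (-136 - 13*(1 + 2*(-13)))/((8 - 4*3) + 199) = (-136 - 13*(1 - 26))/((8 - 12) + 199) = (-136 - 13*(-25))/(-4 + 199) = (-136 + 325)/195 = 189*(1/195) = 63/65 ≈ 0.96923)
L + q = 63/65 + 108 = 7083/65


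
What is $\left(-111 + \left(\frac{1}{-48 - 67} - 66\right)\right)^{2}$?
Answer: $\frac{414366736}{13225} \approx 31332.0$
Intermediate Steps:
$\left(-111 + \left(\frac{1}{-48 - 67} - 66\right)\right)^{2} = \left(-111 - \left(66 - \frac{1}{-115}\right)\right)^{2} = \left(-111 - \frac{7591}{115}\right)^{2} = \left(- \frac{20356}{115}\right)^{2} = \frac{414366736}{13225}$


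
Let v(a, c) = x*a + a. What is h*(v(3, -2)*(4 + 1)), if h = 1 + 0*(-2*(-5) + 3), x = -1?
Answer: 0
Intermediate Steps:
v(a, c) = 0 (v(a, c) = -a + a = 0)
h = 1 (h = 1 + 0*(10 + 3) = 1 + 0*13 = 1 + 0 = 1)
h*(v(3, -2)*(4 + 1)) = 1*(0*(4 + 1)) = 1*(0*5) = 1*0 = 0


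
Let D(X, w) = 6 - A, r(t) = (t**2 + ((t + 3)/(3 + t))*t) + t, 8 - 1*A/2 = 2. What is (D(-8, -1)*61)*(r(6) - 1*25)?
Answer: -8418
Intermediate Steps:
A = 12 (A = 16 - 2*2 = 16 - 4 = 12)
r(t) = t**2 + 2*t (r(t) = (t**2 + ((3 + t)/(3 + t))*t) + t = (t**2 + 1*t) + t = (t**2 + t) + t = (t + t**2) + t = t**2 + 2*t)
D(X, w) = -6 (D(X, w) = 6 - 1*12 = 6 - 12 = -6)
(D(-8, -1)*61)*(r(6) - 1*25) = (-6*61)*(6*(2 + 6) - 1*25) = -366*(6*8 - 25) = -366*(48 - 25) = -366*23 = -8418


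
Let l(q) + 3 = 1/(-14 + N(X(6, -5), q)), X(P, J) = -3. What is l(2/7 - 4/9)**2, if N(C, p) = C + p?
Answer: 10929636/1168561 ≈ 9.3531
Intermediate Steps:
l(q) = -3 + 1/(-17 + q) (l(q) = -3 + 1/(-14 + (-3 + q)) = -3 + 1/(-17 + q))
l(2/7 - 4/9)**2 = ((52 - 3*(2/7 - 4/9))/(-17 + (2/7 - 4/9)))**2 = ((52 - 3*(-10/63))/(-17 - 10/63))**2 = ((52 + 10/21)/(-1081/63))**2 = (-63/1081*1102/21)**2 = (-3306/1081)**2 = 10929636/1168561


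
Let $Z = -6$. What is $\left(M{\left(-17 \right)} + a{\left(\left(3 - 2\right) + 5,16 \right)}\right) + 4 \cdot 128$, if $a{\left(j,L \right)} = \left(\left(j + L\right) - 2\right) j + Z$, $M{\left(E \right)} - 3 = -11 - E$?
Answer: $635$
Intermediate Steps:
$M{\left(E \right)} = -8 - E$ ($M{\left(E \right)} = 3 - \left(11 + E\right) = -8 - E$)
$a{\left(j,L \right)} = -6 + j \left(-2 + L + j\right)$ ($a{\left(j,L \right)} = \left(\left(j + L\right) - 2\right) j - 6 = \left(\left(L + j\right) - 2\right) j - 6 = \left(-2 + L + j\right) j - 6 = j \left(-2 + L + j\right) - 6 = -6 + j \left(-2 + L + j\right)$)
$\left(M{\left(-17 \right)} + a{\left(\left(3 - 2\right) + 5,16 \right)}\right) + 4 \cdot 128 = \left(\left(-8 - -17\right) + \left(-6 + \left(\left(3 - 2\right) + 5\right)^{2} - 2 \left(\left(3 - 2\right) + 5\right) + 16 \left(\left(3 - 2\right) + 5\right)\right)\right) + 4 \cdot 128 = \left(\left(-8 + 17\right) + \left(-6 + \left(1 + 5\right)^{2} - 2 \left(1 + 5\right) + 16 \left(1 + 5\right)\right)\right) + 512 = \left(9 + \left(-6 + 6^{2} - 12 + 16 \cdot 6\right)\right) + 512 = \left(9 + \left(-6 + 36 - 12 + 96\right)\right) + 512 = \left(9 + 114\right) + 512 = 123 + 512 = 635$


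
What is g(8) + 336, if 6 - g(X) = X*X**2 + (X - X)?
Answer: -170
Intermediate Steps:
g(X) = 6 - X**3 (g(X) = 6 - (X*X**2 + (X - X)) = 6 - (X**3 + 0) = 6 - X**3)
g(8) + 336 = (6 - 1*8**3) + 336 = (6 - 1*512) + 336 = (6 - 512) + 336 = -506 + 336 = -170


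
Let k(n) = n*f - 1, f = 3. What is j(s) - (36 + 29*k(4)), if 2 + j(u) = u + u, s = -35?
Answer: -427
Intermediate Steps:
j(u) = -2 + 2*u (j(u) = -2 + (u + u) = -2 + 2*u)
k(n) = -1 + 3*n (k(n) = n*3 - 1 = 3*n - 1 = -1 + 3*n)
j(s) - (36 + 29*k(4)) = (-2 + 2*(-35)) - (36 + 29*(-1 + 3*4)) = (-2 - 70) - (36 + 29*(-1 + 12)) = -72 - (36 + 29*11) = -72 - (36 + 319) = -72 - 1*355 = -72 - 355 = -427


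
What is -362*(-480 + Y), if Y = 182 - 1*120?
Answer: 151316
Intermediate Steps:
Y = 62 (Y = 182 - 120 = 62)
-362*(-480 + Y) = -362*(-480 + 62) = -362*(-418) = 151316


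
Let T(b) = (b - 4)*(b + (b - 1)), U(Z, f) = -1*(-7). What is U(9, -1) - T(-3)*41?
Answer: -2002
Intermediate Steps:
U(Z, f) = 7
T(b) = (-1 + 2*b)*(-4 + b) (T(b) = (-4 + b)*(b + (-1 + b)) = (-4 + b)*(-1 + 2*b) = (-1 + 2*b)*(-4 + b))
U(9, -1) - T(-3)*41 = 7 - (4 - 9*(-3) + 2*(-3)²)*41 = 7 - (4 + 27 + 2*9)*41 = 7 - (4 + 27 + 18)*41 = 7 - 49*41 = 7 - 1*2009 = 7 - 2009 = -2002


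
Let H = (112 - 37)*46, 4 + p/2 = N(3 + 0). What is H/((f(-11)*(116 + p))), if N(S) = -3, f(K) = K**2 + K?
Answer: 115/374 ≈ 0.30749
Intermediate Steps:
f(K) = K + K**2
p = -14 (p = -8 + 2*(-3) = -8 - 6 = -14)
H = 3450 (H = 75*46 = 3450)
H/((f(-11)*(116 + p))) = 3450/(((-11*(1 - 11))*(116 - 14))) = 3450/((-11*(-10)*102)) = 3450/((110*102)) = 3450/11220 = 3450*(1/11220) = 115/374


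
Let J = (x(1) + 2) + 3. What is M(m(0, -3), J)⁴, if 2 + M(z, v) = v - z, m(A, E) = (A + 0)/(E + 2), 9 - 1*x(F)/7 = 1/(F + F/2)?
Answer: 1146228736/81 ≈ 1.4151e+7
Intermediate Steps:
x(F) = 63 - 14/(3*F) (x(F) = 63 - 7/(F + F/2) = 63 - 7*2/(3*F) = 63 - 14/(3*F))
m(A, E) = A/(2 + E)
J = 190/3 (J = ((63 - 14/3/1) + 2) + 3 = ((63 - 14/3*1) + 2) + 3 = ((63 - 14/3) + 2) + 3 = (175/3 + 2) + 3 = 181/3 + 3 = 190/3 ≈ 63.333)
M(z, v) = -2 + v - z (M(z, v) = -2 + (v - z) = -2 + v - z)
M(m(0, -3), J)⁴ = (-2 + 190/3 - 0/(2 - 3))⁴ = (-2 + 190/3 - 0/(-1))⁴ = (-2 + 190/3 - 0*(-1))⁴ = (-2 + 190/3 - 1*0)⁴ = (-2 + 190/3 + 0)⁴ = (184/3)⁴ = 1146228736/81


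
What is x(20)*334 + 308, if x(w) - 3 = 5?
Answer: 2980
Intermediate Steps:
x(w) = 8 (x(w) = 3 + 5 = 8)
x(20)*334 + 308 = 8*334 + 308 = 2672 + 308 = 2980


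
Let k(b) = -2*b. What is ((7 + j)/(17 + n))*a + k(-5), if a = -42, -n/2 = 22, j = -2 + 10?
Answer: 100/3 ≈ 33.333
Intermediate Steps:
j = 8
n = -44 (n = -2*22 = -44)
((7 + j)/(17 + n))*a + k(-5) = ((7 + 8)/(17 - 44))*(-42) - 2*(-5) = (15/(-27))*(-42) + 10 = (15*(-1/27))*(-42) + 10 = -5/9*(-42) + 10 = 70/3 + 10 = 100/3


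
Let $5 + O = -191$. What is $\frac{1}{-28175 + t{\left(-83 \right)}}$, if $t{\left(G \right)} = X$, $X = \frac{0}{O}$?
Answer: $- \frac{1}{28175} \approx -3.5492 \cdot 10^{-5}$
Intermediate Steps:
$O = -196$ ($O = -5 - 191 = -196$)
$X = 0$ ($X = \frac{0}{-196} = 0 \left(- \frac{1}{196}\right) = 0$)
$t{\left(G \right)} = 0$
$\frac{1}{-28175 + t{\left(-83 \right)}} = \frac{1}{-28175 + 0} = \frac{1}{-28175} = - \frac{1}{28175}$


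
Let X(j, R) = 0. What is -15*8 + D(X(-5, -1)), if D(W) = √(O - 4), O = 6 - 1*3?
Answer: -120 + I ≈ -120.0 + 1.0*I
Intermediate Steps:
O = 3 (O = 6 - 3 = 3)
D(W) = I (D(W) = √(3 - 4) = √(-1) = I)
-15*8 + D(X(-5, -1)) = -15*8 + I = -120 + I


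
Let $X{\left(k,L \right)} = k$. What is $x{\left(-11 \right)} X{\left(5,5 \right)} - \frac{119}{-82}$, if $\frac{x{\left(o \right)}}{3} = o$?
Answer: $- \frac{13411}{82} \approx -163.55$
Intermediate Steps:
$x{\left(o \right)} = 3 o$
$x{\left(-11 \right)} X{\left(5,5 \right)} - \frac{119}{-82} = 3 \left(-11\right) 5 - \frac{119}{-82} = \left(-33\right) 5 - - \frac{119}{82} = -165 + \frac{119}{82} = - \frac{13411}{82}$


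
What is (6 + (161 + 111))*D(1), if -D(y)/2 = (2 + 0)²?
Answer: -2224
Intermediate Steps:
D(y) = -8 (D(y) = -2*(2 + 0)² = -2*2² = -2*4 = -8)
(6 + (161 + 111))*D(1) = (6 + (161 + 111))*(-8) = (6 + 272)*(-8) = 278*(-8) = -2224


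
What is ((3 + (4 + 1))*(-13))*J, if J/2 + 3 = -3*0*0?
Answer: 624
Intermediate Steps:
J = -6 (J = -6 + 2*(-3*0*0) = -6 + 2*(0*0) = -6 + 2*0 = -6 + 0 = -6)
((3 + (4 + 1))*(-13))*J = ((3 + (4 + 1))*(-13))*(-6) = ((3 + 5)*(-13))*(-6) = (8*(-13))*(-6) = -104*(-6) = 624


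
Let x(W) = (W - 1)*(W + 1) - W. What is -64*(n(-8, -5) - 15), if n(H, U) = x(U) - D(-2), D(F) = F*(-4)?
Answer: -384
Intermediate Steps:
D(F) = -4*F
x(W) = -W + (1 + W)*(-1 + W) (x(W) = (-1 + W)*(1 + W) - W = (1 + W)*(-1 + W) - W = -W + (1 + W)*(-1 + W))
n(H, U) = -9 + U**2 - U (n(H, U) = (-1 + U**2 - U) - (-4)*(-2) = (-1 + U**2 - U) - 1*8 = (-1 + U**2 - U) - 8 = -9 + U**2 - U)
-64*(n(-8, -5) - 15) = -64*((-9 + (-5)**2 - 1*(-5)) - 15) = -64*((-9 + 25 + 5) - 15) = -64*(21 - 15) = -64*6 = -384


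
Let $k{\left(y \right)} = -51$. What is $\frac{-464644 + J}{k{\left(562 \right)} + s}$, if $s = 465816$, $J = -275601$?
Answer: $- \frac{148049}{93153} \approx -1.5893$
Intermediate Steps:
$\frac{-464644 + J}{k{\left(562 \right)} + s} = \frac{-464644 - 275601}{-51 + 465816} = - \frac{740245}{465765} = \left(-740245\right) \frac{1}{465765} = - \frac{148049}{93153}$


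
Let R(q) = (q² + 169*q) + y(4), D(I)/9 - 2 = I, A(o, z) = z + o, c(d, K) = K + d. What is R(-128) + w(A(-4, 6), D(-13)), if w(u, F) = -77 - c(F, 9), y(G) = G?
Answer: -5231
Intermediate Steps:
A(o, z) = o + z
D(I) = 18 + 9*I
R(q) = 4 + q² + 169*q (R(q) = (q² + 169*q) + 4 = 4 + q² + 169*q)
w(u, F) = -86 - F (w(u, F) = -77 - (9 + F) = -77 + (-9 - F) = -86 - F)
R(-128) + w(A(-4, 6), D(-13)) = (4 + (-128)² + 169*(-128)) + (-86 - (18 + 9*(-13))) = (4 + 16384 - 21632) + (-86 - (18 - 117)) = -5244 + (-86 - 1*(-99)) = -5244 + (-86 + 99) = -5244 + 13 = -5231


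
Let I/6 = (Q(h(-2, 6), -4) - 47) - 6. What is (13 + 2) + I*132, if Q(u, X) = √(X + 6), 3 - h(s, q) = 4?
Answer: -41961 + 792*√2 ≈ -40841.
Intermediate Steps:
h(s, q) = -1 (h(s, q) = 3 - 1*4 = 3 - 4 = -1)
Q(u, X) = √(6 + X)
I = -318 + 6*√2 (I = 6*((√(6 - 4) - 47) - 6) = 6*((√2 - 47) - 6) = 6*((-47 + √2) - 6) = 6*(-53 + √2) = -318 + 6*√2 ≈ -309.51)
(13 + 2) + I*132 = (13 + 2) + (-318 + 6*√2)*132 = 15 + (-41976 + 792*√2) = -41961 + 792*√2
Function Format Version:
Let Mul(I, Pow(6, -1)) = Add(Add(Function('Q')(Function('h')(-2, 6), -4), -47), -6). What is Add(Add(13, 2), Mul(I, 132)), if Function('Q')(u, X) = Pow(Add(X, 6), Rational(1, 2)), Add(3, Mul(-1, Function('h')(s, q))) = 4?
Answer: Add(-41961, Mul(792, Pow(2, Rational(1, 2)))) ≈ -40841.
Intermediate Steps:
Function('h')(s, q) = -1 (Function('h')(s, q) = Add(3, Mul(-1, 4)) = Add(3, -4) = -1)
Function('Q')(u, X) = Pow(Add(6, X), Rational(1, 2))
I = Add(-318, Mul(6, Pow(2, Rational(1, 2)))) (I = Mul(6, Add(Add(Pow(Add(6, -4), Rational(1, 2)), -47), -6)) = Mul(6, Add(Add(Pow(2, Rational(1, 2)), -47), -6)) = Mul(6, Add(Add(-47, Pow(2, Rational(1, 2))), -6)) = Mul(6, Add(-53, Pow(2, Rational(1, 2)))) = Add(-318, Mul(6, Pow(2, Rational(1, 2)))) ≈ -309.51)
Add(Add(13, 2), Mul(I, 132)) = Add(Add(13, 2), Mul(Add(-318, Mul(6, Pow(2, Rational(1, 2)))), 132)) = Add(15, Add(-41976, Mul(792, Pow(2, Rational(1, 2))))) = Add(-41961, Mul(792, Pow(2, Rational(1, 2))))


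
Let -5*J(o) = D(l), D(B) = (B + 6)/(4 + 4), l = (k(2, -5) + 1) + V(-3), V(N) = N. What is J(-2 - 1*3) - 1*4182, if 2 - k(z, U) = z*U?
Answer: -20912/5 ≈ -4182.4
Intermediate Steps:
k(z, U) = 2 - U*z (k(z, U) = 2 - z*U = 2 - U*z)
l = 10 (l = ((2 - 1*(-5)*2) + 1) - 3 = ((2 + 10) + 1) - 3 = (12 + 1) - 3 = 13 - 3 = 10)
D(B) = 3/4 + B/8 (D(B) = (6 + B)/8 = (6 + B)*(1/8) = 3/4 + B/8)
J(o) = -2/5 (J(o) = -(3/4 + (1/8)*10)/5 = -(3/4 + 5/4)/5 = -1/5*2 = -2/5)
J(-2 - 1*3) - 1*4182 = -2/5 - 1*4182 = -2/5 - 4182 = -20912/5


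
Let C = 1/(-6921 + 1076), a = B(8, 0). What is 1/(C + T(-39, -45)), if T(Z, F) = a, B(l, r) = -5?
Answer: -5845/29226 ≈ -0.19999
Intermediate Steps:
a = -5
T(Z, F) = -5
C = -1/5845 (C = 1/(-5845) = -1/5845 ≈ -0.00017109)
1/(C + T(-39, -45)) = 1/(-1/5845 - 5) = 1/(-29226/5845) = -5845/29226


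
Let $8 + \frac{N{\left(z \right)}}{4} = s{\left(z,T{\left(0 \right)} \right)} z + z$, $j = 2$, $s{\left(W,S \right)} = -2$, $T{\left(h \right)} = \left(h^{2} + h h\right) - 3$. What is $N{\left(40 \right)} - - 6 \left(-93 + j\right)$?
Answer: $-738$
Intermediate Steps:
$T{\left(h \right)} = -3 + 2 h^{2}$ ($T{\left(h \right)} = \left(h^{2} + h^{2}\right) - 3 = 2 h^{2} - 3 = -3 + 2 h^{2}$)
$N{\left(z \right)} = -32 - 4 z$ ($N{\left(z \right)} = -32 + 4 \left(- 2 z + z\right) = -32 + 4 \left(- z\right) = -32 - 4 z$)
$N{\left(40 \right)} - - 6 \left(-93 + j\right) = \left(-32 - 160\right) - - 6 \left(-93 + 2\right) = \left(-32 - 160\right) - \left(-6\right) \left(-91\right) = -192 - 546 = -738$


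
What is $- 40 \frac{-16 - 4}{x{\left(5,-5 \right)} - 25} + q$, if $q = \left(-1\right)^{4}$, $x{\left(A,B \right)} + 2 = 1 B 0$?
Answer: $- \frac{773}{27} \approx -28.63$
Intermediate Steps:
$x{\left(A,B \right)} = -2$ ($x{\left(A,B \right)} = -2 + 1 B 0 = -2 + B 0 = -2 + 0 = -2$)
$q = 1$
$- 40 \frac{-16 - 4}{x{\left(5,-5 \right)} - 25} + q = - 40 \frac{-16 - 4}{-2 - 25} + 1 = - 40 \left(- \frac{20}{-27}\right) + 1 = - 40 \left(\left(-20\right) \left(- \frac{1}{27}\right)\right) + 1 = \left(-40\right) \frac{20}{27} + 1 = - \frac{800}{27} + 1 = - \frac{773}{27}$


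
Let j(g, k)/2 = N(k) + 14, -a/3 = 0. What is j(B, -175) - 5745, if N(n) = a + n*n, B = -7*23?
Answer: 55533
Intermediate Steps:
a = 0 (a = -3*0 = 0)
B = -161
N(n) = n**2 (N(n) = 0 + n*n = 0 + n**2 = n**2)
j(g, k) = 28 + 2*k**2 (j(g, k) = 2*(k**2 + 14) = 2*(14 + k**2) = 28 + 2*k**2)
j(B, -175) - 5745 = (28 + 2*(-175)**2) - 5745 = (28 + 2*30625) - 5745 = (28 + 61250) - 5745 = 61278 - 5745 = 55533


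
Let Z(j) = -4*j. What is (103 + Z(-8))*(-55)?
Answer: -7425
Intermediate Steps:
(103 + Z(-8))*(-55) = (103 - 4*(-8))*(-55) = (103 + 32)*(-55) = 135*(-55) = -7425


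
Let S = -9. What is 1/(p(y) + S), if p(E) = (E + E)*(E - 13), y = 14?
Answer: 1/19 ≈ 0.052632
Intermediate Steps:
p(E) = 2*E*(-13 + E) (p(E) = (2*E)*(-13 + E) = 2*E*(-13 + E))
1/(p(y) + S) = 1/(2*14*(-13 + 14) - 9) = 1/(2*14*1 - 9) = 1/(28 - 9) = 1/19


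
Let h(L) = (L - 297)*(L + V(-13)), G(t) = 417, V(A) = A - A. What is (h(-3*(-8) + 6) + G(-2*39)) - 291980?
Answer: -299573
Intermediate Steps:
V(A) = 0
h(L) = L*(-297 + L) (h(L) = (L - 297)*(L + 0) = (-297 + L)*L = L*(-297 + L))
(h(-3*(-8) + 6) + G(-2*39)) - 291980 = ((-3*(-8) + 6)*(-297 + (-3*(-8) + 6)) + 417) - 291980 = ((24 + 6)*(-297 + (24 + 6)) + 417) - 291980 = (30*(-297 + 30) + 417) - 291980 = (30*(-267) + 417) - 291980 = (-8010 + 417) - 291980 = -7593 - 291980 = -299573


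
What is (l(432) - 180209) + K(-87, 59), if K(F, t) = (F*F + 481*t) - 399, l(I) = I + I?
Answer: -143796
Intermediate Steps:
l(I) = 2*I
K(F, t) = -399 + F**2 + 481*t (K(F, t) = (F**2 + 481*t) - 399 = -399 + F**2 + 481*t)
(l(432) - 180209) + K(-87, 59) = (2*432 - 180209) + (-399 + (-87)**2 + 481*59) = (864 - 180209) + (-399 + 7569 + 28379) = -179345 + 35549 = -143796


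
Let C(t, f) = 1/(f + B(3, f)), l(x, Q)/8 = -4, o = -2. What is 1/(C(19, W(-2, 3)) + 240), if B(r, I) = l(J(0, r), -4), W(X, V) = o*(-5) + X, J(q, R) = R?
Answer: 24/5759 ≈ 0.0041674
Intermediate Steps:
l(x, Q) = -32 (l(x, Q) = 8*(-4) = -32)
W(X, V) = 10 + X (W(X, V) = -2*(-5) + X = 10 + X)
B(r, I) = -32
C(t, f) = 1/(-32 + f) (C(t, f) = 1/(f - 32) = 1/(-32 + f))
1/(C(19, W(-2, 3)) + 240) = 1/(1/(-32 + (10 - 2)) + 240) = 1/(1/(-32 + 8) + 240) = 1/(1/(-24) + 240) = 1/(-1/24 + 240) = 1/(5759/24) = 24/5759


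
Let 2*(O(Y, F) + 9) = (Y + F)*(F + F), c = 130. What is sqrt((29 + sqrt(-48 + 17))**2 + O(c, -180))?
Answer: sqrt(9801 + 58*I*sqrt(31)) ≈ 99.013 + 1.631*I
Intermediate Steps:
O(Y, F) = -9 + F*(F + Y) (O(Y, F) = -9 + ((Y + F)*(F + F))/2 = -9 + ((F + Y)*(2*F))/2 = -9 + (2*F*(F + Y))/2 = -9 + F*(F + Y))
sqrt((29 + sqrt(-48 + 17))**2 + O(c, -180)) = sqrt((29 + sqrt(-48 + 17))**2 + (-9 + (-180)**2 - 180*130)) = sqrt((29 + sqrt(-31))**2 + (-9 + 32400 - 23400)) = sqrt((29 + I*sqrt(31))**2 + 8991) = sqrt(8991 + (29 + I*sqrt(31))**2)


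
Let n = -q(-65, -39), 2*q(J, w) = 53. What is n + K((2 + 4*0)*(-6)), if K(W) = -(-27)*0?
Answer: -53/2 ≈ -26.500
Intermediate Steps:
q(J, w) = 53/2 (q(J, w) = (1/2)*53 = 53/2)
n = -53/2 (n = -1*53/2 = -53/2 ≈ -26.500)
K(W) = 0 (K(W) = -9*0 = 0)
n + K((2 + 4*0)*(-6)) = -53/2 + 0 = -53/2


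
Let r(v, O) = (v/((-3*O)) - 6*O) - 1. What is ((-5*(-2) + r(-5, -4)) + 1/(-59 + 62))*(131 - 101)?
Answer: 1975/2 ≈ 987.50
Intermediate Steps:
r(v, O) = -1 - 6*O - v/(3*O) (r(v, O) = ((-1/(3*O))*v - 6*O) - 1 = (-v/(3*O) - 6*O) - 1 = (-6*O - v/(3*O)) - 1 = -1 - 6*O - v/(3*O))
((-5*(-2) + r(-5, -4)) + 1/(-59 + 62))*(131 - 101) = ((-5*(-2) + (-1 - 6*(-4) - ⅓*(-5)/(-4))) + 1/(-59 + 62))*(131 - 101) = ((10 + (-1 + 24 - ⅓*(-5)*(-¼))) + 1/3)*30 = ((10 + (-1 + 24 - 5/12)) + ⅓)*30 = ((10 + 271/12) + ⅓)*30 = (391/12 + ⅓)*30 = (395/12)*30 = 1975/2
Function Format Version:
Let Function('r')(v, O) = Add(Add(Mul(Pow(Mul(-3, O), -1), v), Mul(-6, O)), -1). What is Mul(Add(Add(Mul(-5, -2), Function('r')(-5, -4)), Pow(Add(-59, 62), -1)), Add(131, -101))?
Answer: Rational(1975, 2) ≈ 987.50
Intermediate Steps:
Function('r')(v, O) = Add(-1, Mul(-6, O), Mul(Rational(-1, 3), v, Pow(O, -1))) (Function('r')(v, O) = Add(Add(Mul(Mul(Rational(-1, 3), Pow(O, -1)), v), Mul(-6, O)), -1) = Add(Add(Mul(Rational(-1, 3), v, Pow(O, -1)), Mul(-6, O)), -1) = Add(Add(Mul(-6, O), Mul(Rational(-1, 3), v, Pow(O, -1))), -1) = Add(-1, Mul(-6, O), Mul(Rational(-1, 3), v, Pow(O, -1))))
Mul(Add(Add(Mul(-5, -2), Function('r')(-5, -4)), Pow(Add(-59, 62), -1)), Add(131, -101)) = Mul(Add(Add(Mul(-5, -2), Add(-1, Mul(-6, -4), Mul(Rational(-1, 3), -5, Pow(-4, -1)))), Pow(Add(-59, 62), -1)), Add(131, -101)) = Mul(Add(Add(10, Add(-1, 24, Mul(Rational(-1, 3), -5, Rational(-1, 4)))), Pow(3, -1)), 30) = Mul(Add(Add(10, Add(-1, 24, Rational(-5, 12))), Rational(1, 3)), 30) = Mul(Add(Add(10, Rational(271, 12)), Rational(1, 3)), 30) = Mul(Add(Rational(391, 12), Rational(1, 3)), 30) = Mul(Rational(395, 12), 30) = Rational(1975, 2)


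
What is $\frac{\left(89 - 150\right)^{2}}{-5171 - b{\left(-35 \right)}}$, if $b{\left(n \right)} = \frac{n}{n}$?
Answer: $- \frac{3721}{5172} \approx -0.71945$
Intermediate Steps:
$b{\left(n \right)} = 1$
$\frac{\left(89 - 150\right)^{2}}{-5171 - b{\left(-35 \right)}} = \frac{\left(89 - 150\right)^{2}}{-5171 - 1} = \frac{\left(-61\right)^{2}}{-5171 - 1} = \frac{3721}{-5172} = 3721 \left(- \frac{1}{5172}\right) = - \frac{3721}{5172}$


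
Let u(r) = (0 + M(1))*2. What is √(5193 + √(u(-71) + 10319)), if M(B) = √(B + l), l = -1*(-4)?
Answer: √(5193 + √(10319 + 2*√5)) ≈ 72.764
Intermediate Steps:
l = 4
M(B) = √(4 + B) (M(B) = √(B + 4) = √(4 + B))
u(r) = 2*√5 (u(r) = (0 + √(4 + 1))*2 = (0 + √5)*2 = √5*2 = 2*√5)
√(5193 + √(u(-71) + 10319)) = √(5193 + √(2*√5 + 10319)) = √(5193 + √(10319 + 2*√5))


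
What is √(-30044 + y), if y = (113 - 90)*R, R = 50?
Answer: I*√28894 ≈ 169.98*I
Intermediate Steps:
y = 1150 (y = (113 - 90)*50 = 23*50 = 1150)
√(-30044 + y) = √(-30044 + 1150) = √(-28894) = I*√28894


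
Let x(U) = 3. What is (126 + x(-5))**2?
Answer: 16641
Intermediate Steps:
(126 + x(-5))**2 = (126 + 3)**2 = 129**2 = 16641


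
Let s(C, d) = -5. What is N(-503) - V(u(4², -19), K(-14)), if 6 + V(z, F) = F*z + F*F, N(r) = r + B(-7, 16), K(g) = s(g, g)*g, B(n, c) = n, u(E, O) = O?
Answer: -4074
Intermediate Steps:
K(g) = -5*g
N(r) = -7 + r (N(r) = r - 7 = -7 + r)
V(z, F) = -6 + F² + F*z (V(z, F) = -6 + (F*z + F*F) = -6 + (F*z + F²) = -6 + (F² + F*z) = -6 + F² + F*z)
N(-503) - V(u(4², -19), K(-14)) = (-7 - 503) - (-6 + (-5*(-14))² - 5*(-14)*(-19)) = -510 - (-6 + 70² + 70*(-19)) = -510 - (-6 + 4900 - 1330) = -510 - 1*3564 = -510 - 3564 = -4074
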